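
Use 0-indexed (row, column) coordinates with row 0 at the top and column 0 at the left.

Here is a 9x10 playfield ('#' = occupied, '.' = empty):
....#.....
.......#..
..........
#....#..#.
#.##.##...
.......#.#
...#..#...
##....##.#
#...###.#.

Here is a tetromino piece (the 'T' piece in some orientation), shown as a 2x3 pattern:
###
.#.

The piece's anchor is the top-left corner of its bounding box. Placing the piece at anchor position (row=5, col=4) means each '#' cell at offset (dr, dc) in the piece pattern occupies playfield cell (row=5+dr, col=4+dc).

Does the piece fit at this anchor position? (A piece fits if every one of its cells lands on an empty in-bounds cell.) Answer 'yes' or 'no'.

Answer: yes

Derivation:
Check each piece cell at anchor (5, 4):
  offset (0,0) -> (5,4): empty -> OK
  offset (0,1) -> (5,5): empty -> OK
  offset (0,2) -> (5,6): empty -> OK
  offset (1,1) -> (6,5): empty -> OK
All cells valid: yes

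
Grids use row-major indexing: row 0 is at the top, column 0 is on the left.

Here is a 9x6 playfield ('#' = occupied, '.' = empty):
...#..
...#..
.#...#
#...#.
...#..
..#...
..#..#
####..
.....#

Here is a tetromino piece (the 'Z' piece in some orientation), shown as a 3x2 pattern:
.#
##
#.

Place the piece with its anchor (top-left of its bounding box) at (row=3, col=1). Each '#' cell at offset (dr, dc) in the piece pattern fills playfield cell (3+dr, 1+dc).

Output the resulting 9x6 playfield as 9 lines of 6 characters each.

Fill (3+0,1+1) = (3,2)
Fill (3+1,1+0) = (4,1)
Fill (3+1,1+1) = (4,2)
Fill (3+2,1+0) = (5,1)

Answer: ...#..
...#..
.#...#
#.#.#.
.###..
.##...
..#..#
####..
.....#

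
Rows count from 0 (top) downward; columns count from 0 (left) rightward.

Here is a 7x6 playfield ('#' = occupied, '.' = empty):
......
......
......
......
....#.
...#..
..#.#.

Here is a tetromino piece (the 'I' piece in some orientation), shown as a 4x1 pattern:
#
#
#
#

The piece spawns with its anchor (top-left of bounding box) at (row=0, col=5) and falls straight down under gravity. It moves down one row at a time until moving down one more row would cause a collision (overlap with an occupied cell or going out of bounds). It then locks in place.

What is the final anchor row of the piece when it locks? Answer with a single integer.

Spawn at (row=0, col=5). Try each row:
  row 0: fits
  row 1: fits
  row 2: fits
  row 3: fits
  row 4: blocked -> lock at row 3

Answer: 3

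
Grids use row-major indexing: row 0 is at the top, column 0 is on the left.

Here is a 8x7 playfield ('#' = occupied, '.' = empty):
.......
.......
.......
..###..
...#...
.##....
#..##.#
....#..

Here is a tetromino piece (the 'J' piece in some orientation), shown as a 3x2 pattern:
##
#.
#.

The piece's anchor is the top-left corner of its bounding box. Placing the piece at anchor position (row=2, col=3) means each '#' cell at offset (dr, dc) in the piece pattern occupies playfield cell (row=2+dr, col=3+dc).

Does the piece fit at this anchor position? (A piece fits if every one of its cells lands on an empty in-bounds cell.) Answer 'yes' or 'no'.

Answer: no

Derivation:
Check each piece cell at anchor (2, 3):
  offset (0,0) -> (2,3): empty -> OK
  offset (0,1) -> (2,4): empty -> OK
  offset (1,0) -> (3,3): occupied ('#') -> FAIL
  offset (2,0) -> (4,3): occupied ('#') -> FAIL
All cells valid: no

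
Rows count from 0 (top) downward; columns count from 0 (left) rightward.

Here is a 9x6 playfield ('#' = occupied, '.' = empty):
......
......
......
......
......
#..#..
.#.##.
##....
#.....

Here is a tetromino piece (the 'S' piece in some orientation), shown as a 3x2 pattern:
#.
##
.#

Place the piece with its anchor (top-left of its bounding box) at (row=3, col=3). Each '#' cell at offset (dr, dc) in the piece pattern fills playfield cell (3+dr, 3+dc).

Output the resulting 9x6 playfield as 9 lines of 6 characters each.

Answer: ......
......
......
...#..
...##.
#..##.
.#.##.
##....
#.....

Derivation:
Fill (3+0,3+0) = (3,3)
Fill (3+1,3+0) = (4,3)
Fill (3+1,3+1) = (4,4)
Fill (3+2,3+1) = (5,4)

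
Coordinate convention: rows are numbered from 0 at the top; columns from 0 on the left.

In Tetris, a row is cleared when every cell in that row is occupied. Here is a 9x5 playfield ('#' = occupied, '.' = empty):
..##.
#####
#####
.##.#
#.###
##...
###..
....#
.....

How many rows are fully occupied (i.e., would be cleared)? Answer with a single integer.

Check each row:
  row 0: 3 empty cells -> not full
  row 1: 0 empty cells -> FULL (clear)
  row 2: 0 empty cells -> FULL (clear)
  row 3: 2 empty cells -> not full
  row 4: 1 empty cell -> not full
  row 5: 3 empty cells -> not full
  row 6: 2 empty cells -> not full
  row 7: 4 empty cells -> not full
  row 8: 5 empty cells -> not full
Total rows cleared: 2

Answer: 2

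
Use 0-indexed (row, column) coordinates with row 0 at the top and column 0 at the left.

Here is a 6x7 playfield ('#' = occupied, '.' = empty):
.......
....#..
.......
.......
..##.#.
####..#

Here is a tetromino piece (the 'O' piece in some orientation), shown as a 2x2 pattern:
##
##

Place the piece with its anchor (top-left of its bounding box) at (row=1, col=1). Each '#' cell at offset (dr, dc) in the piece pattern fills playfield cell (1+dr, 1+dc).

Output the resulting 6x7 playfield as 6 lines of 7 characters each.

Answer: .......
.##.#..
.##....
.......
..##.#.
####..#

Derivation:
Fill (1+0,1+0) = (1,1)
Fill (1+0,1+1) = (1,2)
Fill (1+1,1+0) = (2,1)
Fill (1+1,1+1) = (2,2)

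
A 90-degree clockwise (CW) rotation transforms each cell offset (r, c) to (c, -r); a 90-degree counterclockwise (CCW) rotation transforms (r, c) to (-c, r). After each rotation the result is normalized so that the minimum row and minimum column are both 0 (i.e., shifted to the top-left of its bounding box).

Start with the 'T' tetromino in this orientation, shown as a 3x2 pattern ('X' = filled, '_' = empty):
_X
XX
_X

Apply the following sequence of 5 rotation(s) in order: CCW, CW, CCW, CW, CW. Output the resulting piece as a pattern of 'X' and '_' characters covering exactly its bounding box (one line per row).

Start:
_X
XX
_X
After rotation 1 (CCW):
XXX
_X_
After rotation 2 (CW):
_X
XX
_X
After rotation 3 (CCW):
XXX
_X_
After rotation 4 (CW):
_X
XX
_X
After rotation 5 (CW):
_X_
XXX

Answer: _X_
XXX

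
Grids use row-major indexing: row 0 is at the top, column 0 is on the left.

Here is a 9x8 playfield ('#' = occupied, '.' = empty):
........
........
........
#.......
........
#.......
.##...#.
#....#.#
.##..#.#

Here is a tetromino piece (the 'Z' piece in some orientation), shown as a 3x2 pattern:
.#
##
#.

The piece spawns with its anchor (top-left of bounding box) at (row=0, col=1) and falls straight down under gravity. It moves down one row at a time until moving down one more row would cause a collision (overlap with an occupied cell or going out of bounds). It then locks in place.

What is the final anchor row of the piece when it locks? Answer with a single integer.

Spawn at (row=0, col=1). Try each row:
  row 0: fits
  row 1: fits
  row 2: fits
  row 3: fits
  row 4: blocked -> lock at row 3

Answer: 3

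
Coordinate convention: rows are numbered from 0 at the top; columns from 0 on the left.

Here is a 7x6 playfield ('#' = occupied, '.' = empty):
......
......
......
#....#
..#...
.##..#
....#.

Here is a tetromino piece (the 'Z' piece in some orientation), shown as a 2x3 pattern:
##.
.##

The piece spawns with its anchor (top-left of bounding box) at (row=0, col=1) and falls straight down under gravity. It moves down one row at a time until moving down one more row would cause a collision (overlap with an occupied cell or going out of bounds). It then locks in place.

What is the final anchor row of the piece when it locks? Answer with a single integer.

Answer: 2

Derivation:
Spawn at (row=0, col=1). Try each row:
  row 0: fits
  row 1: fits
  row 2: fits
  row 3: blocked -> lock at row 2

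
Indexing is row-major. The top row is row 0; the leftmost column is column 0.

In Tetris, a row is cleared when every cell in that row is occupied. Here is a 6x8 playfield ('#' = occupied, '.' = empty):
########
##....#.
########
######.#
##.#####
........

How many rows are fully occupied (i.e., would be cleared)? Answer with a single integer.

Check each row:
  row 0: 0 empty cells -> FULL (clear)
  row 1: 5 empty cells -> not full
  row 2: 0 empty cells -> FULL (clear)
  row 3: 1 empty cell -> not full
  row 4: 1 empty cell -> not full
  row 5: 8 empty cells -> not full
Total rows cleared: 2

Answer: 2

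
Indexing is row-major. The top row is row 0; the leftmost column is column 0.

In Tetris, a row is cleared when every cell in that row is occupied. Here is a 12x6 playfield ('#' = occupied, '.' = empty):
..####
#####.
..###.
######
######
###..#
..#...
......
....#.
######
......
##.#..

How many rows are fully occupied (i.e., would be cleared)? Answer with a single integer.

Answer: 3

Derivation:
Check each row:
  row 0: 2 empty cells -> not full
  row 1: 1 empty cell -> not full
  row 2: 3 empty cells -> not full
  row 3: 0 empty cells -> FULL (clear)
  row 4: 0 empty cells -> FULL (clear)
  row 5: 2 empty cells -> not full
  row 6: 5 empty cells -> not full
  row 7: 6 empty cells -> not full
  row 8: 5 empty cells -> not full
  row 9: 0 empty cells -> FULL (clear)
  row 10: 6 empty cells -> not full
  row 11: 3 empty cells -> not full
Total rows cleared: 3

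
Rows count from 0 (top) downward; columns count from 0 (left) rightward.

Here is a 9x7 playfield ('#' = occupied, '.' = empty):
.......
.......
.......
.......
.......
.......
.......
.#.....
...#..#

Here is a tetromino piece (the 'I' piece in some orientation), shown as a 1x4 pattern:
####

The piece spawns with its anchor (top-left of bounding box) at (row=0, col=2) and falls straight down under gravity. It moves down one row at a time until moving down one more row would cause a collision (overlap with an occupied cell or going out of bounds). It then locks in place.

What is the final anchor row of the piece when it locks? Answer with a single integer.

Spawn at (row=0, col=2). Try each row:
  row 0: fits
  row 1: fits
  row 2: fits
  row 3: fits
  row 4: fits
  row 5: fits
  row 6: fits
  row 7: fits
  row 8: blocked -> lock at row 7

Answer: 7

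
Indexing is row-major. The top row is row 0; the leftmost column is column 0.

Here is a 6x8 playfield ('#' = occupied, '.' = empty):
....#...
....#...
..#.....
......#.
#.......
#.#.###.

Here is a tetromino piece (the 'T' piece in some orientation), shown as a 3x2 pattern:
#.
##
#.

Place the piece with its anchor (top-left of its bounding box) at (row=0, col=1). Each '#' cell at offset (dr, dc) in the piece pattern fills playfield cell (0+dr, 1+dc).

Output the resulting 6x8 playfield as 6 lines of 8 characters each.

Fill (0+0,1+0) = (0,1)
Fill (0+1,1+0) = (1,1)
Fill (0+1,1+1) = (1,2)
Fill (0+2,1+0) = (2,1)

Answer: .#..#...
.##.#...
.##.....
......#.
#.......
#.#.###.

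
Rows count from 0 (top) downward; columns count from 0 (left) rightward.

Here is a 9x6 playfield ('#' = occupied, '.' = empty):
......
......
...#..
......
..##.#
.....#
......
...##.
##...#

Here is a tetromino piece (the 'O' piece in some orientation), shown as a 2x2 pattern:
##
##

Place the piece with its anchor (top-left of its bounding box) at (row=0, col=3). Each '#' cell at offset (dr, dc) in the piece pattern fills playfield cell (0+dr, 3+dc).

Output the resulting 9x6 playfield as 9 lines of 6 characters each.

Answer: ...##.
...##.
...#..
......
..##.#
.....#
......
...##.
##...#

Derivation:
Fill (0+0,3+0) = (0,3)
Fill (0+0,3+1) = (0,4)
Fill (0+1,3+0) = (1,3)
Fill (0+1,3+1) = (1,4)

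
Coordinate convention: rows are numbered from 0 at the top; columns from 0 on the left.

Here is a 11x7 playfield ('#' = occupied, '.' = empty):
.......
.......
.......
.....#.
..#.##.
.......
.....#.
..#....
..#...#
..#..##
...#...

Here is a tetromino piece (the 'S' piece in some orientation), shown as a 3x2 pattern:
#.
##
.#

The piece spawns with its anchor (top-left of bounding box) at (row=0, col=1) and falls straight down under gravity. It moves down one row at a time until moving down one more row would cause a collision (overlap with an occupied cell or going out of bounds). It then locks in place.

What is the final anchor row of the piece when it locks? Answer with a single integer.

Spawn at (row=0, col=1). Try each row:
  row 0: fits
  row 1: fits
  row 2: blocked -> lock at row 1

Answer: 1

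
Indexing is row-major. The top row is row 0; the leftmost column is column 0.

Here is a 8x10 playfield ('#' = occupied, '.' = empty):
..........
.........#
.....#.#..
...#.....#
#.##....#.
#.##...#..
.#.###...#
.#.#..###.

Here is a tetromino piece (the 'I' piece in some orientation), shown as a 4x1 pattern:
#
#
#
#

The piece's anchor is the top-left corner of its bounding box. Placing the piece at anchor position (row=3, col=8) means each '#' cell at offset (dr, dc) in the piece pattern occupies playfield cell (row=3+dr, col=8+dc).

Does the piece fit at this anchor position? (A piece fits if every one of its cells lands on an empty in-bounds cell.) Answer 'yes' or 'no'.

Answer: no

Derivation:
Check each piece cell at anchor (3, 8):
  offset (0,0) -> (3,8): empty -> OK
  offset (1,0) -> (4,8): occupied ('#') -> FAIL
  offset (2,0) -> (5,8): empty -> OK
  offset (3,0) -> (6,8): empty -> OK
All cells valid: no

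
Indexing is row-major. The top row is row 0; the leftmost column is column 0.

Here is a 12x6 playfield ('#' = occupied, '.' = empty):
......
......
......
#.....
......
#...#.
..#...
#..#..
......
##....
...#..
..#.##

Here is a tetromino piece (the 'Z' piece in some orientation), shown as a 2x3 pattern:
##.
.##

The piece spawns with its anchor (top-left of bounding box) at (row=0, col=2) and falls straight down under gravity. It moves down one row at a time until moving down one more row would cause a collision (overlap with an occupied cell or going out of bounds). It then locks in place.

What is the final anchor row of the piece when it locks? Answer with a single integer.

Answer: 3

Derivation:
Spawn at (row=0, col=2). Try each row:
  row 0: fits
  row 1: fits
  row 2: fits
  row 3: fits
  row 4: blocked -> lock at row 3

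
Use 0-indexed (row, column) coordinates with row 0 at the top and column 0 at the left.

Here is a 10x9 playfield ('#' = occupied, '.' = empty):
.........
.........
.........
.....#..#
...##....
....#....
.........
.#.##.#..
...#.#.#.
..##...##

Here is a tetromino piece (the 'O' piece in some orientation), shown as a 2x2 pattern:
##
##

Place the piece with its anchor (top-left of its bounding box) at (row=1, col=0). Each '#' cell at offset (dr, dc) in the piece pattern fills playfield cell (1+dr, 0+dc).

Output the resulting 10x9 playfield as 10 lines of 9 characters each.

Answer: .........
##.......
##.......
.....#..#
...##....
....#....
.........
.#.##.#..
...#.#.#.
..##...##

Derivation:
Fill (1+0,0+0) = (1,0)
Fill (1+0,0+1) = (1,1)
Fill (1+1,0+0) = (2,0)
Fill (1+1,0+1) = (2,1)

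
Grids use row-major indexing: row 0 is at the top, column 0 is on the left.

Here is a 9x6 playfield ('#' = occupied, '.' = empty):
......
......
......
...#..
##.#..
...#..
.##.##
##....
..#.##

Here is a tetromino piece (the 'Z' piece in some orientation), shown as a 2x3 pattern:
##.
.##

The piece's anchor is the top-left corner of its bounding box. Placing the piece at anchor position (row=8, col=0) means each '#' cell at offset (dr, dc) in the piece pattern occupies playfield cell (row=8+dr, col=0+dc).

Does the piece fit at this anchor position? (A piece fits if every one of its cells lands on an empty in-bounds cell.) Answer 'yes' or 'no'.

Check each piece cell at anchor (8, 0):
  offset (0,0) -> (8,0): empty -> OK
  offset (0,1) -> (8,1): empty -> OK
  offset (1,1) -> (9,1): out of bounds -> FAIL
  offset (1,2) -> (9,2): out of bounds -> FAIL
All cells valid: no

Answer: no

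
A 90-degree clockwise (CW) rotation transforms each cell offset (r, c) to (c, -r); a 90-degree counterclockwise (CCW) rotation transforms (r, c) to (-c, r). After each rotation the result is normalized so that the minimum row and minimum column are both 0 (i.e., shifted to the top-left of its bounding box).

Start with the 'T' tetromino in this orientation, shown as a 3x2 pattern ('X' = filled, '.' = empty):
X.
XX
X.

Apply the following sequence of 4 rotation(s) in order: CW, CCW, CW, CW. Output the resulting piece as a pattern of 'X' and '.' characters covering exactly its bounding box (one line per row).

Answer: .X
XX
.X

Derivation:
Start:
X.
XX
X.
After rotation 1 (CW):
XXX
.X.
After rotation 2 (CCW):
X.
XX
X.
After rotation 3 (CW):
XXX
.X.
After rotation 4 (CW):
.X
XX
.X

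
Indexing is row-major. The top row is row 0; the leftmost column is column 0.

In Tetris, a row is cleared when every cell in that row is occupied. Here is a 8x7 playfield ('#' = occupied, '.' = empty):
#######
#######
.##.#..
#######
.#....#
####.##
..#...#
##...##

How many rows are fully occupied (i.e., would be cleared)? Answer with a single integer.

Answer: 3

Derivation:
Check each row:
  row 0: 0 empty cells -> FULL (clear)
  row 1: 0 empty cells -> FULL (clear)
  row 2: 4 empty cells -> not full
  row 3: 0 empty cells -> FULL (clear)
  row 4: 5 empty cells -> not full
  row 5: 1 empty cell -> not full
  row 6: 5 empty cells -> not full
  row 7: 3 empty cells -> not full
Total rows cleared: 3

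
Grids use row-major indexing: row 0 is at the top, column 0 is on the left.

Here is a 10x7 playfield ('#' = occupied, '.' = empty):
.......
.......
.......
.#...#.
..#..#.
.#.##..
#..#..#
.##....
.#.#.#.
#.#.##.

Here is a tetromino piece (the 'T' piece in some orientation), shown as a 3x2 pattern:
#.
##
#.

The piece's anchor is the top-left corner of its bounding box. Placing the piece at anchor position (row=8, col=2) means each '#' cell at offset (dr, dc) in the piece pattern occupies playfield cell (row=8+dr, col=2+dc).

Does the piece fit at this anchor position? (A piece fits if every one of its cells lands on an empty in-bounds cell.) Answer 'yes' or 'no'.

Answer: no

Derivation:
Check each piece cell at anchor (8, 2):
  offset (0,0) -> (8,2): empty -> OK
  offset (1,0) -> (9,2): occupied ('#') -> FAIL
  offset (1,1) -> (9,3): empty -> OK
  offset (2,0) -> (10,2): out of bounds -> FAIL
All cells valid: no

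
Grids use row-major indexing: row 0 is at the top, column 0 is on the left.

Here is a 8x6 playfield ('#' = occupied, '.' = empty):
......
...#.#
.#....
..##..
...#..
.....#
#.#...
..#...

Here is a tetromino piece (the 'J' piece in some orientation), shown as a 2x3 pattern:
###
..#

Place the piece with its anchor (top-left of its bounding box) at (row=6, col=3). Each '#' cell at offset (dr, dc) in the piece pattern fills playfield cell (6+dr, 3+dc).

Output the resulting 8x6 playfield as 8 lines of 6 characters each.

Answer: ......
...#.#
.#....
..##..
...#..
.....#
#.####
..#..#

Derivation:
Fill (6+0,3+0) = (6,3)
Fill (6+0,3+1) = (6,4)
Fill (6+0,3+2) = (6,5)
Fill (6+1,3+2) = (7,5)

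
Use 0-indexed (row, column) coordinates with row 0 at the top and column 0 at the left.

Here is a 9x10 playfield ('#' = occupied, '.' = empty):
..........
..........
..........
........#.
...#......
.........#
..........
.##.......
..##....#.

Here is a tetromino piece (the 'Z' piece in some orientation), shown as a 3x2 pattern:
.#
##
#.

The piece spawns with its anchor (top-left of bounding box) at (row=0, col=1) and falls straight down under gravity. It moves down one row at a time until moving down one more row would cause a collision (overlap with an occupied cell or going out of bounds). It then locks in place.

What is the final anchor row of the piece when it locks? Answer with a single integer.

Spawn at (row=0, col=1). Try each row:
  row 0: fits
  row 1: fits
  row 2: fits
  row 3: fits
  row 4: fits
  row 5: blocked -> lock at row 4

Answer: 4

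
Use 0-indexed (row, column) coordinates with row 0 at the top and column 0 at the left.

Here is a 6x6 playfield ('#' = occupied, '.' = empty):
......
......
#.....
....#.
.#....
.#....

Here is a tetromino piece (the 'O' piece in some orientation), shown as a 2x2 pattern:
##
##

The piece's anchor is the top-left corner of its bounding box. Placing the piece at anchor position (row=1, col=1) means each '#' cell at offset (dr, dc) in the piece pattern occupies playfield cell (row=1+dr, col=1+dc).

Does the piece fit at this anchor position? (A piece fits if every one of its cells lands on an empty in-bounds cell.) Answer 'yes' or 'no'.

Answer: yes

Derivation:
Check each piece cell at anchor (1, 1):
  offset (0,0) -> (1,1): empty -> OK
  offset (0,1) -> (1,2): empty -> OK
  offset (1,0) -> (2,1): empty -> OK
  offset (1,1) -> (2,2): empty -> OK
All cells valid: yes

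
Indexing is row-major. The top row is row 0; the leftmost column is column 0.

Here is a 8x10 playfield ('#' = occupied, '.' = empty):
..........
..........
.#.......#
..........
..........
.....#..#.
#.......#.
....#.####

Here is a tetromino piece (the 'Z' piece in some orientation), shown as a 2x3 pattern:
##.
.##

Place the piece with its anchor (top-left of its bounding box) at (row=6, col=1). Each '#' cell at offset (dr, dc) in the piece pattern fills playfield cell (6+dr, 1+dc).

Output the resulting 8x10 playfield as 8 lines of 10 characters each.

Fill (6+0,1+0) = (6,1)
Fill (6+0,1+1) = (6,2)
Fill (6+1,1+1) = (7,2)
Fill (6+1,1+2) = (7,3)

Answer: ..........
..........
.#.......#
..........
..........
.....#..#.
###.....#.
..###.####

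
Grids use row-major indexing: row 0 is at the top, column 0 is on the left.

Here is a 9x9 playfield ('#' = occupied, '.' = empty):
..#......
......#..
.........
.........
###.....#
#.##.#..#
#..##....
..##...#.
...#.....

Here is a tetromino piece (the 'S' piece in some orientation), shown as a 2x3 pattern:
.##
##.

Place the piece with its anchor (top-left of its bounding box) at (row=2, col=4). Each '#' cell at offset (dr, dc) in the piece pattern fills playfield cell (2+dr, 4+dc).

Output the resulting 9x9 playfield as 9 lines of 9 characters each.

Answer: ..#......
......#..
.....##..
....##...
###.....#
#.##.#..#
#..##....
..##...#.
...#.....

Derivation:
Fill (2+0,4+1) = (2,5)
Fill (2+0,4+2) = (2,6)
Fill (2+1,4+0) = (3,4)
Fill (2+1,4+1) = (3,5)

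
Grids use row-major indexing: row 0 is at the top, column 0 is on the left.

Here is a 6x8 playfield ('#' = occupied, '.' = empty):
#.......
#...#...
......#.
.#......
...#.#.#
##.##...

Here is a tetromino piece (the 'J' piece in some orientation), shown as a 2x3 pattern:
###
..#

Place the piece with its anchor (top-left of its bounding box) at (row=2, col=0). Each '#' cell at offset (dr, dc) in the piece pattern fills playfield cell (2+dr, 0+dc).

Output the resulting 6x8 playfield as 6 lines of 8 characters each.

Answer: #.......
#...#...
###...#.
.##.....
...#.#.#
##.##...

Derivation:
Fill (2+0,0+0) = (2,0)
Fill (2+0,0+1) = (2,1)
Fill (2+0,0+2) = (2,2)
Fill (2+1,0+2) = (3,2)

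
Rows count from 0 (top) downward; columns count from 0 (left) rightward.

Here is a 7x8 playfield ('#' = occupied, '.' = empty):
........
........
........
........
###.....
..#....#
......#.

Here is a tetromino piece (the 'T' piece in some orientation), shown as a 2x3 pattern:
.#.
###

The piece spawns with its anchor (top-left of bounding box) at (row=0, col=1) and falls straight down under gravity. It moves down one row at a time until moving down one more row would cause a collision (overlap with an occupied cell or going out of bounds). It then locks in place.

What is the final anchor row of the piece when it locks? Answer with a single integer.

Spawn at (row=0, col=1). Try each row:
  row 0: fits
  row 1: fits
  row 2: fits
  row 3: blocked -> lock at row 2

Answer: 2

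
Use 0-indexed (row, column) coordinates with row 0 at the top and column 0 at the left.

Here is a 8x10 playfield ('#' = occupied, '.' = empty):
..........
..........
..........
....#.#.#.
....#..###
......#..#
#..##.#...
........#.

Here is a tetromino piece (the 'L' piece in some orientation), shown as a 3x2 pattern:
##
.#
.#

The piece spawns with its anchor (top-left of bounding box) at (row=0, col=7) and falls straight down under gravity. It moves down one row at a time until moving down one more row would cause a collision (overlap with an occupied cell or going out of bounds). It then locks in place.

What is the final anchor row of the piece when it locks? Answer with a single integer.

Answer: 0

Derivation:
Spawn at (row=0, col=7). Try each row:
  row 0: fits
  row 1: blocked -> lock at row 0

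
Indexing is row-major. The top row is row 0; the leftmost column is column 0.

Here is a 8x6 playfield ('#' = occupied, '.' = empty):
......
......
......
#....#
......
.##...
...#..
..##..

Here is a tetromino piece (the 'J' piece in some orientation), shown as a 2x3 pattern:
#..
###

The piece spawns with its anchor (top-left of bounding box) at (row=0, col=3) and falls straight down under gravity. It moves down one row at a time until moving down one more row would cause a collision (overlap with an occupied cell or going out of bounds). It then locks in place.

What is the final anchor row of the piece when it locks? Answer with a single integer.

Answer: 1

Derivation:
Spawn at (row=0, col=3). Try each row:
  row 0: fits
  row 1: fits
  row 2: blocked -> lock at row 1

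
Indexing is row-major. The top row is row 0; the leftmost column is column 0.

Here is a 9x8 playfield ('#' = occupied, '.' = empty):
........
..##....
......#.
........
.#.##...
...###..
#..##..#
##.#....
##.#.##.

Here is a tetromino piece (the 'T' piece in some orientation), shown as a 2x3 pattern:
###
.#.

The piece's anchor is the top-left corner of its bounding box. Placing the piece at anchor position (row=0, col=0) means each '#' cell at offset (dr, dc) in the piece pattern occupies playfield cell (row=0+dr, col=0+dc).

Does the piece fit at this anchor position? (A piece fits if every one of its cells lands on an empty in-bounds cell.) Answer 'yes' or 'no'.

Answer: yes

Derivation:
Check each piece cell at anchor (0, 0):
  offset (0,0) -> (0,0): empty -> OK
  offset (0,1) -> (0,1): empty -> OK
  offset (0,2) -> (0,2): empty -> OK
  offset (1,1) -> (1,1): empty -> OK
All cells valid: yes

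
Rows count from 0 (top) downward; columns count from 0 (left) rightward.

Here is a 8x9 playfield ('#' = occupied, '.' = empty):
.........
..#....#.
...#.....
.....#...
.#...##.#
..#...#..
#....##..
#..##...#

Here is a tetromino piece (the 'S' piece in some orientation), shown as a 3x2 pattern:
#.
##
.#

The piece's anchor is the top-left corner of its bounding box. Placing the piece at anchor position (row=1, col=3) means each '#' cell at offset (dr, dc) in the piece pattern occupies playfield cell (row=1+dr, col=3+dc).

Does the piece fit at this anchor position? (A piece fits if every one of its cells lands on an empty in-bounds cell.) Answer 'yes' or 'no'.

Answer: no

Derivation:
Check each piece cell at anchor (1, 3):
  offset (0,0) -> (1,3): empty -> OK
  offset (1,0) -> (2,3): occupied ('#') -> FAIL
  offset (1,1) -> (2,4): empty -> OK
  offset (2,1) -> (3,4): empty -> OK
All cells valid: no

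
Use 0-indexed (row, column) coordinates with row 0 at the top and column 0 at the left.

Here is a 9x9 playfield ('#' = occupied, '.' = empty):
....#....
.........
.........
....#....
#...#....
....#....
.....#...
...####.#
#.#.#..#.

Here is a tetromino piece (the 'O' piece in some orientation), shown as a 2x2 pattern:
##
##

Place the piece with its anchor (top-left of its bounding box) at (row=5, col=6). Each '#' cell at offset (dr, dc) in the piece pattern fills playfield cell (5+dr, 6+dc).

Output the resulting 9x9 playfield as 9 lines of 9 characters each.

Fill (5+0,6+0) = (5,6)
Fill (5+0,6+1) = (5,7)
Fill (5+1,6+0) = (6,6)
Fill (5+1,6+1) = (6,7)

Answer: ....#....
.........
.........
....#....
#...#....
....#.##.
.....###.
...####.#
#.#.#..#.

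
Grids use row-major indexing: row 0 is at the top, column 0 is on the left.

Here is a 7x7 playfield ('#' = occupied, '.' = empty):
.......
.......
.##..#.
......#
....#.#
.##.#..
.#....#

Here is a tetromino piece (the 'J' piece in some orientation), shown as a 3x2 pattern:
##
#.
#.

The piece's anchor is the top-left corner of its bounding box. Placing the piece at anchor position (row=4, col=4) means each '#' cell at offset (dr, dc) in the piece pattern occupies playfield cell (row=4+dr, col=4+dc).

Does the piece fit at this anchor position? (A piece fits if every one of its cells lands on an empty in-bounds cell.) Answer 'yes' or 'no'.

Answer: no

Derivation:
Check each piece cell at anchor (4, 4):
  offset (0,0) -> (4,4): occupied ('#') -> FAIL
  offset (0,1) -> (4,5): empty -> OK
  offset (1,0) -> (5,4): occupied ('#') -> FAIL
  offset (2,0) -> (6,4): empty -> OK
All cells valid: no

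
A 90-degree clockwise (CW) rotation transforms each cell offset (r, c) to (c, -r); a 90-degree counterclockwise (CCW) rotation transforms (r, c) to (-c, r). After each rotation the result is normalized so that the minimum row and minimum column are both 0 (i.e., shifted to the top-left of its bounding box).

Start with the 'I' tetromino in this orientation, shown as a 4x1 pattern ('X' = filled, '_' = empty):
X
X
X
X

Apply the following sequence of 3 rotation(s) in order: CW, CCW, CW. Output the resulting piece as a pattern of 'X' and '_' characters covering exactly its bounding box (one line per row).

Start:
X
X
X
X
After rotation 1 (CW):
XXXX
After rotation 2 (CCW):
X
X
X
X
After rotation 3 (CW):
XXXX

Answer: XXXX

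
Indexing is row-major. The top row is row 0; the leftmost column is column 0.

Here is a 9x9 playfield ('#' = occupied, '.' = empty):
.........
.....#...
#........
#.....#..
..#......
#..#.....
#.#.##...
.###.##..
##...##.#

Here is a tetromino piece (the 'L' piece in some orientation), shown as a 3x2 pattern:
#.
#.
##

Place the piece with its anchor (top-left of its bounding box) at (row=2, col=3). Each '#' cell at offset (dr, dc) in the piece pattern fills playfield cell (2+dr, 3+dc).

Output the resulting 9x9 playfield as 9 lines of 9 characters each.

Answer: .........
.....#...
#..#.....
#..#..#..
..###....
#..#.....
#.#.##...
.###.##..
##...##.#

Derivation:
Fill (2+0,3+0) = (2,3)
Fill (2+1,3+0) = (3,3)
Fill (2+2,3+0) = (4,3)
Fill (2+2,3+1) = (4,4)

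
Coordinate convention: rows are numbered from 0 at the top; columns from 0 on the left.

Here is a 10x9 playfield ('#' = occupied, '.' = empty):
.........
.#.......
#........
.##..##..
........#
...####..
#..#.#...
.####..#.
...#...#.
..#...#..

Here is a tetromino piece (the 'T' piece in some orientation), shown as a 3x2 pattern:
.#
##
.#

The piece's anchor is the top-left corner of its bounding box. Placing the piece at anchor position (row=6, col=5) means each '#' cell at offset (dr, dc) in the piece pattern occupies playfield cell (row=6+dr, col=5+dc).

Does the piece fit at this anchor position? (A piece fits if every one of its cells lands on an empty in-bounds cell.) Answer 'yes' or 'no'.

Answer: yes

Derivation:
Check each piece cell at anchor (6, 5):
  offset (0,1) -> (6,6): empty -> OK
  offset (1,0) -> (7,5): empty -> OK
  offset (1,1) -> (7,6): empty -> OK
  offset (2,1) -> (8,6): empty -> OK
All cells valid: yes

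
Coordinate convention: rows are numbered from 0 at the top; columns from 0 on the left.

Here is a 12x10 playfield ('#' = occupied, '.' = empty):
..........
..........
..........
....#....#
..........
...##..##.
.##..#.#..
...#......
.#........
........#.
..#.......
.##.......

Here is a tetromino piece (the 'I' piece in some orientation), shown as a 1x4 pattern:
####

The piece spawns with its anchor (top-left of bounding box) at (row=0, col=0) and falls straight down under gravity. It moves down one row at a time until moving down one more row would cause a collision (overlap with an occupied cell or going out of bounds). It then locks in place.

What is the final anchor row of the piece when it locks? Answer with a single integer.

Answer: 4

Derivation:
Spawn at (row=0, col=0). Try each row:
  row 0: fits
  row 1: fits
  row 2: fits
  row 3: fits
  row 4: fits
  row 5: blocked -> lock at row 4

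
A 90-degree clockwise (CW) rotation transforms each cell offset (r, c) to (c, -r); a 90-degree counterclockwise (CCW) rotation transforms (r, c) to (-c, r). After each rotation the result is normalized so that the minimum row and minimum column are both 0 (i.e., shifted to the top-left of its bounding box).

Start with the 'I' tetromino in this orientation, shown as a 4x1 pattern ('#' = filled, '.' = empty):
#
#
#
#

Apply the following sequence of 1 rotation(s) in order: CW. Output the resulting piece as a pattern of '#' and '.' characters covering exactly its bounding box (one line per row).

Answer: ####

Derivation:
Start:
#
#
#
#
After rotation 1 (CW):
####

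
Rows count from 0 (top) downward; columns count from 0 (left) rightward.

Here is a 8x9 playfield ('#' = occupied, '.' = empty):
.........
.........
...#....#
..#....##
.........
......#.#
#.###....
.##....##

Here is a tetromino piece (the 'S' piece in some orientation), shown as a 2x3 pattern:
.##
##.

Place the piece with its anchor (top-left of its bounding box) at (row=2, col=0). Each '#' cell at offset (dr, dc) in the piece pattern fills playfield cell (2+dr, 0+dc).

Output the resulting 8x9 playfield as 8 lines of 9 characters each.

Answer: .........
.........
.###....#
###....##
.........
......#.#
#.###....
.##....##

Derivation:
Fill (2+0,0+1) = (2,1)
Fill (2+0,0+2) = (2,2)
Fill (2+1,0+0) = (3,0)
Fill (2+1,0+1) = (3,1)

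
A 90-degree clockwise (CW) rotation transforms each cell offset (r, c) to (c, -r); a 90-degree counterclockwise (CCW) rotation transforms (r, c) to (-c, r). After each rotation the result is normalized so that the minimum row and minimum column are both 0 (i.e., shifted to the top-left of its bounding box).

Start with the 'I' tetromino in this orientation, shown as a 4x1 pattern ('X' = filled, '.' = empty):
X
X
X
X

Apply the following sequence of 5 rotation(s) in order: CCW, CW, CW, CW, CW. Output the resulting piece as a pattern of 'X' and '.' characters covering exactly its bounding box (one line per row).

Answer: XXXX

Derivation:
Start:
X
X
X
X
After rotation 1 (CCW):
XXXX
After rotation 2 (CW):
X
X
X
X
After rotation 3 (CW):
XXXX
After rotation 4 (CW):
X
X
X
X
After rotation 5 (CW):
XXXX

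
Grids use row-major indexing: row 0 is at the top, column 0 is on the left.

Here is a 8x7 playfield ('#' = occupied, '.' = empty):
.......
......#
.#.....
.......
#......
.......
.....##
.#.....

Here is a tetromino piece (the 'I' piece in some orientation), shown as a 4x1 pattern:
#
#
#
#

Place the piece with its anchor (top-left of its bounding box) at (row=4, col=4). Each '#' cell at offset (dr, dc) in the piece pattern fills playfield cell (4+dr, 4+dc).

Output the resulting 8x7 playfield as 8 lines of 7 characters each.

Fill (4+0,4+0) = (4,4)
Fill (4+1,4+0) = (5,4)
Fill (4+2,4+0) = (6,4)
Fill (4+3,4+0) = (7,4)

Answer: .......
......#
.#.....
.......
#...#..
....#..
....###
.#..#..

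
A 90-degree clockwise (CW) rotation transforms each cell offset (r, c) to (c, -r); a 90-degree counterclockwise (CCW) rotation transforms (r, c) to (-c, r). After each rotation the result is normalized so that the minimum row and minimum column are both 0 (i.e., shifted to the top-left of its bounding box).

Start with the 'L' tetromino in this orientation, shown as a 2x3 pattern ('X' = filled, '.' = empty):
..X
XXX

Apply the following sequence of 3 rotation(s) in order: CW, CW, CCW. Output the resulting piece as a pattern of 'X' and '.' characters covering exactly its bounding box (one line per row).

Start:
..X
XXX
After rotation 1 (CW):
X.
X.
XX
After rotation 2 (CW):
XXX
X..
After rotation 3 (CCW):
X.
X.
XX

Answer: X.
X.
XX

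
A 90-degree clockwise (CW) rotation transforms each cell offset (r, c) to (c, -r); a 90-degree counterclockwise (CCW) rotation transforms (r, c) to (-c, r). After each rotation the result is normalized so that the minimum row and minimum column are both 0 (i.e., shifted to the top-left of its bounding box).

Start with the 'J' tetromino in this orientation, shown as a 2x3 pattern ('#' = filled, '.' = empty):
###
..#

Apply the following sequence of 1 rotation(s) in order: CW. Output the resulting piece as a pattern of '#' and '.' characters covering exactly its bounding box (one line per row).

Start:
###
..#
After rotation 1 (CW):
.#
.#
##

Answer: .#
.#
##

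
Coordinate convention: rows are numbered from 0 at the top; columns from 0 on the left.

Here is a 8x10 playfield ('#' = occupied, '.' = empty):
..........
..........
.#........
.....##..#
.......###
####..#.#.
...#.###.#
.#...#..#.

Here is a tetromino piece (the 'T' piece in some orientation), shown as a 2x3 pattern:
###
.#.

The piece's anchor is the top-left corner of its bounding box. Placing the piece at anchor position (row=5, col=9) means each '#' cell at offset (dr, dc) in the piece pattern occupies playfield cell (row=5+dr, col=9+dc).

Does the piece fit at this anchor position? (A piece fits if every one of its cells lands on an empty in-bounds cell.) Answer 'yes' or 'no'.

Check each piece cell at anchor (5, 9):
  offset (0,0) -> (5,9): empty -> OK
  offset (0,1) -> (5,10): out of bounds -> FAIL
  offset (0,2) -> (5,11): out of bounds -> FAIL
  offset (1,1) -> (6,10): out of bounds -> FAIL
All cells valid: no

Answer: no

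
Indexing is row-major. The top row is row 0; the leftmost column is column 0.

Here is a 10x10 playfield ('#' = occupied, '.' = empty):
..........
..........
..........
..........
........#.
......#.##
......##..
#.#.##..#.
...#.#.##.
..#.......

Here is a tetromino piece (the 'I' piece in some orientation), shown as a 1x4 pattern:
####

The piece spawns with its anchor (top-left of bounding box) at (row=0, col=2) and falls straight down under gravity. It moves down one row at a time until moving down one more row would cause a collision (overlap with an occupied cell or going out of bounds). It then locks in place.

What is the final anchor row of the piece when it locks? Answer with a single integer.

Spawn at (row=0, col=2). Try each row:
  row 0: fits
  row 1: fits
  row 2: fits
  row 3: fits
  row 4: fits
  row 5: fits
  row 6: fits
  row 7: blocked -> lock at row 6

Answer: 6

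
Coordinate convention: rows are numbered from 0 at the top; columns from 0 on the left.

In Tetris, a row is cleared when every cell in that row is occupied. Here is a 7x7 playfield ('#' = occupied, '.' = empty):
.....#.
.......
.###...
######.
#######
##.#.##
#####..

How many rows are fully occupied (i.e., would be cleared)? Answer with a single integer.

Check each row:
  row 0: 6 empty cells -> not full
  row 1: 7 empty cells -> not full
  row 2: 4 empty cells -> not full
  row 3: 1 empty cell -> not full
  row 4: 0 empty cells -> FULL (clear)
  row 5: 2 empty cells -> not full
  row 6: 2 empty cells -> not full
Total rows cleared: 1

Answer: 1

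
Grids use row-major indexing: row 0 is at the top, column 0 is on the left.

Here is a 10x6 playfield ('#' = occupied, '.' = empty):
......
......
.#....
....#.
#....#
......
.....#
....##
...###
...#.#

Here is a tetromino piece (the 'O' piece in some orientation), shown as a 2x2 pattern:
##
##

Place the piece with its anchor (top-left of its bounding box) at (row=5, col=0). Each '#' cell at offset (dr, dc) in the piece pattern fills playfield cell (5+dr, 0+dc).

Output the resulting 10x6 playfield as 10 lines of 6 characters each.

Fill (5+0,0+0) = (5,0)
Fill (5+0,0+1) = (5,1)
Fill (5+1,0+0) = (6,0)
Fill (5+1,0+1) = (6,1)

Answer: ......
......
.#....
....#.
#....#
##....
##...#
....##
...###
...#.#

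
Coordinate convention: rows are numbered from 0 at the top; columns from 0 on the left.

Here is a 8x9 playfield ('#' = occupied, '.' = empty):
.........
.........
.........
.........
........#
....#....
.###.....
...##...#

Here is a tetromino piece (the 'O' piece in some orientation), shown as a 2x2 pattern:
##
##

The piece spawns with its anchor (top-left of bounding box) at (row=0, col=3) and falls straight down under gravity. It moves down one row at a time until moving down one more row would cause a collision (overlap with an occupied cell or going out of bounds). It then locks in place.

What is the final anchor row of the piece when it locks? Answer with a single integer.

Answer: 3

Derivation:
Spawn at (row=0, col=3). Try each row:
  row 0: fits
  row 1: fits
  row 2: fits
  row 3: fits
  row 4: blocked -> lock at row 3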